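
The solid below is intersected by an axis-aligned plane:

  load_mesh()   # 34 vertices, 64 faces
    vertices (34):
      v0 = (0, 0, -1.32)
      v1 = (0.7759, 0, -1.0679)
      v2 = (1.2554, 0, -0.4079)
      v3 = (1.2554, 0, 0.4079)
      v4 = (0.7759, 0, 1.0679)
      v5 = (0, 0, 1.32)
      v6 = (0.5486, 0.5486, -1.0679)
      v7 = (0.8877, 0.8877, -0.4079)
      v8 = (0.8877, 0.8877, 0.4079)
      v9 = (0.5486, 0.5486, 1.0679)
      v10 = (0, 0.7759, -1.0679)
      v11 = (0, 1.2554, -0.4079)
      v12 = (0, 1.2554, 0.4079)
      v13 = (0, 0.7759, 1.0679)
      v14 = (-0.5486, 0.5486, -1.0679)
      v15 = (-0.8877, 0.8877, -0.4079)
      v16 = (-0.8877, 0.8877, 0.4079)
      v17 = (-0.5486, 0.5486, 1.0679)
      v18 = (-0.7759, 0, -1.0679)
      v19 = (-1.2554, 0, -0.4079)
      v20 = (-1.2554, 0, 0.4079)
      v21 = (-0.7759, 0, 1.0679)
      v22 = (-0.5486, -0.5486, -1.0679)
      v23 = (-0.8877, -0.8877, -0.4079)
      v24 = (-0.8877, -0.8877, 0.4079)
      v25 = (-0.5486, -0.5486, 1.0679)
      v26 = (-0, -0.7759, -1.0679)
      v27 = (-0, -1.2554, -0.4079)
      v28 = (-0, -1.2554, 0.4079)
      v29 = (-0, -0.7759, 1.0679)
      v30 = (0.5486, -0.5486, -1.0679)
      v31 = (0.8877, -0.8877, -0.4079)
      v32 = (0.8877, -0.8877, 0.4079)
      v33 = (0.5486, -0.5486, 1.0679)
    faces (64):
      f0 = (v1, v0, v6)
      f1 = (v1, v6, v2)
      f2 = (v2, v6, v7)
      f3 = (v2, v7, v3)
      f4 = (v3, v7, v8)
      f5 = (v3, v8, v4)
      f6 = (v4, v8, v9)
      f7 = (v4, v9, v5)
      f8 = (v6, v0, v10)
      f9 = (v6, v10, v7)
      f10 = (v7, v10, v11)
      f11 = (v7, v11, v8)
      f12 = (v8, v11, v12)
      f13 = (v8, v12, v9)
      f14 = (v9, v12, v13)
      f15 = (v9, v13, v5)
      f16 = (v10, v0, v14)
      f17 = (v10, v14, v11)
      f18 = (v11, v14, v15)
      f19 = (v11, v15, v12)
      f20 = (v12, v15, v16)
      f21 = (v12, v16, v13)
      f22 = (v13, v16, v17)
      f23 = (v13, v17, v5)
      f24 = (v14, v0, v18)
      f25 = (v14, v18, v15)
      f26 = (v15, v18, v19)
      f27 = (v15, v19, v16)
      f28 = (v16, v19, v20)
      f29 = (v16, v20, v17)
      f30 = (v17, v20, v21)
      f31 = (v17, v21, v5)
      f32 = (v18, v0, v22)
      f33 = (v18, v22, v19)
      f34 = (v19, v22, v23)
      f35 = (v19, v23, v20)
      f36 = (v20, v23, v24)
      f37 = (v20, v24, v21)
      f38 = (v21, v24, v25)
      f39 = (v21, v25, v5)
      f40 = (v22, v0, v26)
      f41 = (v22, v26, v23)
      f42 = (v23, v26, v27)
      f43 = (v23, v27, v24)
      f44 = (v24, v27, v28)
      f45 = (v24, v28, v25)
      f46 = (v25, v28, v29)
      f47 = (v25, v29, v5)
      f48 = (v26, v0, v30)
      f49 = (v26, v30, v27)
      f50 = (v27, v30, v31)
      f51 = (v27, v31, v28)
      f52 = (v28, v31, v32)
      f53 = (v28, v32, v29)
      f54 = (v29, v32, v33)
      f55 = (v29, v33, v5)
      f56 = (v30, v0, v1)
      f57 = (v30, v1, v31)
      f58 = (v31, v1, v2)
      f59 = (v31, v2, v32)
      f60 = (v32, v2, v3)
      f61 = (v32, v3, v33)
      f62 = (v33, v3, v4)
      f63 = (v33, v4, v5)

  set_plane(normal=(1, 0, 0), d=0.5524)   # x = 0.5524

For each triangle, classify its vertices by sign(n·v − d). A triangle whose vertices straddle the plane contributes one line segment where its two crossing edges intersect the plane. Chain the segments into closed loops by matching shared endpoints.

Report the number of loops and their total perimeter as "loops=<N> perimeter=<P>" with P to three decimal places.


loops=1 perimeter=7.095

Straddling triangles (20 of 64):
  (v1,v0,v6) [+--] → (0.5524, 0, -1.14052)–(0.5524, 0.539429, -1.0679)  len=0.5443
  (v1,v6,v2) [+-+] → (0.5524, 0.539429, -1.0679)–(0.5524, 0.545651, -1.06435)  len=0.0072
  (v2,v6,v7) [+-+] → (0.5524, 0.545651, -1.06435)–(0.5524, 0.5524, -1.0605)  len=0.0078
  (v4,v8,v9) [++-] → (0.5524, 0.5524, 1.0605)–(0.5524, 0.539429, 1.0679)  len=0.0149
  (v4,v9,v5) [+--] → (0.5524, 0.539429, 1.0679)–(0.5524, 0, 1.14052)  len=0.5443
  (v6,v10,v7) [--+] → (0.5524, 0.845471, -0.657194)–(0.5524, 0.5524, -1.0605)  len=0.4985
  (v7,v10,v11) [+--] → (0.5524, 0.845471, -0.657194)–(0.5524, 1.02659, -0.4079)  len=0.3081
  (v7,v11,v8) [+-+] → (0.5524, 1.02659, -0.4079)–(0.5524, 1.02659, 0.0997579)  len=0.5077
  (v8,v11,v12) [+--] → (0.5524, 1.02659, 0.0997579)–(0.5524, 1.02659, 0.4079)  len=0.3081
  (v8,v12,v9) [+--] → (0.5524, 1.02659, 0.4079)–(0.5524, 0.5524, 1.0605)  len=0.8067
  (v27,v30,v31) [--+] → (0.5524, -0.5524, -1.0605)–(0.5524, -1.02659, -0.4079)  len=0.8067
  (v27,v31,v28) [-+-] → (0.5524, -1.02659, -0.4079)–(0.5524, -1.02659, -0.0997579)  len=0.3081
  (v28,v31,v32) [-++] → (0.5524, -1.02659, -0.0997579)–(0.5524, -1.02659, 0.4079)  len=0.5077
  (v28,v32,v29) [-+-] → (0.5524, -1.02659, 0.4079)–(0.5524, -0.845471, 0.657194)  len=0.3081
  (v29,v32,v33) [-+-] → (0.5524, -0.845471, 0.657194)–(0.5524, -0.5524, 1.0605)  len=0.4985
  (v30,v0,v1) [--+] → (0.5524, 0, -1.14052)–(0.5524, -0.539429, -1.0679)  len=0.5443
  (v30,v1,v31) [-++] → (0.5524, -0.539429, -1.0679)–(0.5524, -0.5524, -1.0605)  len=0.0149
  (v32,v3,v33) [++-] → (0.5524, -0.545651, 1.06435)–(0.5524, -0.5524, 1.0605)  len=0.0078
  (v33,v3,v4) [-++] → (0.5524, -0.545651, 1.06435)–(0.5524, -0.539429, 1.0679)  len=0.0072
  (v33,v4,v5) [-+-] → (0.5524, -0.539429, 1.0679)–(0.5524, 0, 1.14052)  len=0.5443

Chained into 1 loop(s):
  loop 1: 20 segments, perimeter = 7.0953
Total perimeter = 7.095


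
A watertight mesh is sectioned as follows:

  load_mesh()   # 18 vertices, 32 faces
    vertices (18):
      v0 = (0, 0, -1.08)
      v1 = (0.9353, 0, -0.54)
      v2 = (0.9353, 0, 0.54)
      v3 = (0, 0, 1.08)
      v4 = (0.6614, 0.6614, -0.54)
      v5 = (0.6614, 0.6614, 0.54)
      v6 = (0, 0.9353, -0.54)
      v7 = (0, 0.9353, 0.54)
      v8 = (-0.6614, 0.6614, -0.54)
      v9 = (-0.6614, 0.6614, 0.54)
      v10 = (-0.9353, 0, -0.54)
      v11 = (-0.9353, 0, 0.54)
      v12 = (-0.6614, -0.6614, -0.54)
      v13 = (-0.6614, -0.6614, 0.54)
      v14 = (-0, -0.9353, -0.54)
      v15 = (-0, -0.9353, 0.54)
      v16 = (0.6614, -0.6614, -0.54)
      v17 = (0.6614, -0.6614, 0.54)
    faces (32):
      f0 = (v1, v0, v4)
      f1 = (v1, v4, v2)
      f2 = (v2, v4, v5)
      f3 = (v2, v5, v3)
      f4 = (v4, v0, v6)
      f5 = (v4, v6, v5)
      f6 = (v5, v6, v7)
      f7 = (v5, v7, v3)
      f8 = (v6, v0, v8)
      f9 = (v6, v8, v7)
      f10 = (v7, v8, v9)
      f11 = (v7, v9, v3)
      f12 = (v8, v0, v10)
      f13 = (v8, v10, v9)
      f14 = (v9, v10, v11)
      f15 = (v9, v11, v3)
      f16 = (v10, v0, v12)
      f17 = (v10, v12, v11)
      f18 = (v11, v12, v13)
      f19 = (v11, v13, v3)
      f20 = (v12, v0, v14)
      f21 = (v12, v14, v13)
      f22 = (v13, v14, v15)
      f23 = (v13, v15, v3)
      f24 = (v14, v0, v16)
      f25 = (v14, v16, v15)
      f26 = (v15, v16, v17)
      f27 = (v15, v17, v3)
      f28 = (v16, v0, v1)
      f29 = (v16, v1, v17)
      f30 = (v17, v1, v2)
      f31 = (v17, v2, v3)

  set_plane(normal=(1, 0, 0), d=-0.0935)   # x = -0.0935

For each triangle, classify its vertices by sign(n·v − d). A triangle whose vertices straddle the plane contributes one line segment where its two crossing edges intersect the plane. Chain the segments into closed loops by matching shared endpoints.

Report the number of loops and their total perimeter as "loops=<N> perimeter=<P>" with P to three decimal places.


loops=1 perimeter=6.254

Straddling triangles (12 of 32):
  (v6,v0,v8) [++-] → (-0.0935, 0.0935, -1.00366)–(-0.0935, 0.89658, -0.54)  len=0.9273
  (v6,v8,v7) [+-+] → (-0.0935, 0.89658, -0.54)–(-0.0935, 0.89658, 0.387324)  len=0.9273
  (v7,v8,v9) [+--] → (-0.0935, 0.89658, 0.387324)–(-0.0935, 0.89658, 0.54)  len=0.1527
  (v7,v9,v3) [+-+] → (-0.0935, 0.89658, 0.54)–(-0.0935, 0.0935, 1.00366)  len=0.9273
  (v8,v0,v10) [-+-] → (-0.0935, 0.0935, -1.00366)–(-0.0935, 0, -1.02602)  len=0.0961
  (v9,v11,v3) [--+] → (-0.0935, 0, 1.02602)–(-0.0935, 0.0935, 1.00366)  len=0.0961
  (v10,v0,v12) [-+-] → (-0.0935, 0, -1.02602)–(-0.0935, -0.0935, -1.00366)  len=0.0961
  (v11,v13,v3) [--+] → (-0.0935, -0.0935, 1.00366)–(-0.0935, 0, 1.02602)  len=0.0961
  (v12,v0,v14) [-++] → (-0.0935, -0.0935, -1.00366)–(-0.0935, -0.89658, -0.54)  len=0.9273
  (v12,v14,v13) [-+-] → (-0.0935, -0.89658, -0.54)–(-0.0935, -0.89658, -0.387324)  len=0.1527
  (v13,v14,v15) [-++] → (-0.0935, -0.89658, -0.387324)–(-0.0935, -0.89658, 0.54)  len=0.9273
  (v13,v15,v3) [-++] → (-0.0935, -0.89658, 0.54)–(-0.0935, -0.0935, 1.00366)  len=0.9273

Chained into 1 loop(s):
  loop 1: 12 segments, perimeter = 6.2538
Total perimeter = 6.254


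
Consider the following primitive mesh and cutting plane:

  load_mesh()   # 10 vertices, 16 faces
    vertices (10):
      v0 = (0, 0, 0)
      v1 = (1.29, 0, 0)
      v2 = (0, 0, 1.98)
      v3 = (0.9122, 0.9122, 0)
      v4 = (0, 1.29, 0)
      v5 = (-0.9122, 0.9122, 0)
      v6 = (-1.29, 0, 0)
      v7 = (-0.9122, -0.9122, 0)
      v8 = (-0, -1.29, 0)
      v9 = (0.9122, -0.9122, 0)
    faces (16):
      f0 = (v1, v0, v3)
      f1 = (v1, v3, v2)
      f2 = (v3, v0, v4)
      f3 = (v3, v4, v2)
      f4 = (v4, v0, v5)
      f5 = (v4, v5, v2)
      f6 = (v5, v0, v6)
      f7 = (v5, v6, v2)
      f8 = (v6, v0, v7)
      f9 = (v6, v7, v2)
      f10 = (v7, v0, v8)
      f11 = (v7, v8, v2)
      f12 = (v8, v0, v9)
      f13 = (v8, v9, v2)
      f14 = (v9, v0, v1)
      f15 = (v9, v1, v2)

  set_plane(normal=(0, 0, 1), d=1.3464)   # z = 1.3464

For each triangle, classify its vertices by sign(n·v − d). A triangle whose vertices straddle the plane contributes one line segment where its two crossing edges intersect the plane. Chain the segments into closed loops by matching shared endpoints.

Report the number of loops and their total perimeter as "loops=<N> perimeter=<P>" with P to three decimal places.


Straddling triangles (8 of 16):
  (v1,v3,v2) [--+] → (0.291904, 0.291904, 1.3464)–(0.4128, 0, 1.3464)  len=0.3159
  (v3,v4,v2) [--+] → (0, 0.4128, 1.3464)–(0.291904, 0.291904, 1.3464)  len=0.3159
  (v4,v5,v2) [--+] → (-0.291904, 0.291904, 1.3464)–(0, 0.4128, 1.3464)  len=0.3159
  (v5,v6,v2) [--+] → (-0.4128, 0, 1.3464)–(-0.291904, 0.291904, 1.3464)  len=0.3159
  (v6,v7,v2) [--+] → (-0.291904, -0.291904, 1.3464)–(-0.4128, 0, 1.3464)  len=0.3159
  (v7,v8,v2) [--+] → (0, -0.4128, 1.3464)–(-0.291904, -0.291904, 1.3464)  len=0.3159
  (v8,v9,v2) [--+] → (0.291904, -0.291904, 1.3464)–(0, -0.4128, 1.3464)  len=0.3159
  (v9,v1,v2) [--+] → (0.4128, 0, 1.3464)–(0.291904, -0.291904, 1.3464)  len=0.3159

Chained into 1 loop(s):
  loop 1: 8 segments, perimeter = 2.5276
Total perimeter = 2.528

loops=1 perimeter=2.528


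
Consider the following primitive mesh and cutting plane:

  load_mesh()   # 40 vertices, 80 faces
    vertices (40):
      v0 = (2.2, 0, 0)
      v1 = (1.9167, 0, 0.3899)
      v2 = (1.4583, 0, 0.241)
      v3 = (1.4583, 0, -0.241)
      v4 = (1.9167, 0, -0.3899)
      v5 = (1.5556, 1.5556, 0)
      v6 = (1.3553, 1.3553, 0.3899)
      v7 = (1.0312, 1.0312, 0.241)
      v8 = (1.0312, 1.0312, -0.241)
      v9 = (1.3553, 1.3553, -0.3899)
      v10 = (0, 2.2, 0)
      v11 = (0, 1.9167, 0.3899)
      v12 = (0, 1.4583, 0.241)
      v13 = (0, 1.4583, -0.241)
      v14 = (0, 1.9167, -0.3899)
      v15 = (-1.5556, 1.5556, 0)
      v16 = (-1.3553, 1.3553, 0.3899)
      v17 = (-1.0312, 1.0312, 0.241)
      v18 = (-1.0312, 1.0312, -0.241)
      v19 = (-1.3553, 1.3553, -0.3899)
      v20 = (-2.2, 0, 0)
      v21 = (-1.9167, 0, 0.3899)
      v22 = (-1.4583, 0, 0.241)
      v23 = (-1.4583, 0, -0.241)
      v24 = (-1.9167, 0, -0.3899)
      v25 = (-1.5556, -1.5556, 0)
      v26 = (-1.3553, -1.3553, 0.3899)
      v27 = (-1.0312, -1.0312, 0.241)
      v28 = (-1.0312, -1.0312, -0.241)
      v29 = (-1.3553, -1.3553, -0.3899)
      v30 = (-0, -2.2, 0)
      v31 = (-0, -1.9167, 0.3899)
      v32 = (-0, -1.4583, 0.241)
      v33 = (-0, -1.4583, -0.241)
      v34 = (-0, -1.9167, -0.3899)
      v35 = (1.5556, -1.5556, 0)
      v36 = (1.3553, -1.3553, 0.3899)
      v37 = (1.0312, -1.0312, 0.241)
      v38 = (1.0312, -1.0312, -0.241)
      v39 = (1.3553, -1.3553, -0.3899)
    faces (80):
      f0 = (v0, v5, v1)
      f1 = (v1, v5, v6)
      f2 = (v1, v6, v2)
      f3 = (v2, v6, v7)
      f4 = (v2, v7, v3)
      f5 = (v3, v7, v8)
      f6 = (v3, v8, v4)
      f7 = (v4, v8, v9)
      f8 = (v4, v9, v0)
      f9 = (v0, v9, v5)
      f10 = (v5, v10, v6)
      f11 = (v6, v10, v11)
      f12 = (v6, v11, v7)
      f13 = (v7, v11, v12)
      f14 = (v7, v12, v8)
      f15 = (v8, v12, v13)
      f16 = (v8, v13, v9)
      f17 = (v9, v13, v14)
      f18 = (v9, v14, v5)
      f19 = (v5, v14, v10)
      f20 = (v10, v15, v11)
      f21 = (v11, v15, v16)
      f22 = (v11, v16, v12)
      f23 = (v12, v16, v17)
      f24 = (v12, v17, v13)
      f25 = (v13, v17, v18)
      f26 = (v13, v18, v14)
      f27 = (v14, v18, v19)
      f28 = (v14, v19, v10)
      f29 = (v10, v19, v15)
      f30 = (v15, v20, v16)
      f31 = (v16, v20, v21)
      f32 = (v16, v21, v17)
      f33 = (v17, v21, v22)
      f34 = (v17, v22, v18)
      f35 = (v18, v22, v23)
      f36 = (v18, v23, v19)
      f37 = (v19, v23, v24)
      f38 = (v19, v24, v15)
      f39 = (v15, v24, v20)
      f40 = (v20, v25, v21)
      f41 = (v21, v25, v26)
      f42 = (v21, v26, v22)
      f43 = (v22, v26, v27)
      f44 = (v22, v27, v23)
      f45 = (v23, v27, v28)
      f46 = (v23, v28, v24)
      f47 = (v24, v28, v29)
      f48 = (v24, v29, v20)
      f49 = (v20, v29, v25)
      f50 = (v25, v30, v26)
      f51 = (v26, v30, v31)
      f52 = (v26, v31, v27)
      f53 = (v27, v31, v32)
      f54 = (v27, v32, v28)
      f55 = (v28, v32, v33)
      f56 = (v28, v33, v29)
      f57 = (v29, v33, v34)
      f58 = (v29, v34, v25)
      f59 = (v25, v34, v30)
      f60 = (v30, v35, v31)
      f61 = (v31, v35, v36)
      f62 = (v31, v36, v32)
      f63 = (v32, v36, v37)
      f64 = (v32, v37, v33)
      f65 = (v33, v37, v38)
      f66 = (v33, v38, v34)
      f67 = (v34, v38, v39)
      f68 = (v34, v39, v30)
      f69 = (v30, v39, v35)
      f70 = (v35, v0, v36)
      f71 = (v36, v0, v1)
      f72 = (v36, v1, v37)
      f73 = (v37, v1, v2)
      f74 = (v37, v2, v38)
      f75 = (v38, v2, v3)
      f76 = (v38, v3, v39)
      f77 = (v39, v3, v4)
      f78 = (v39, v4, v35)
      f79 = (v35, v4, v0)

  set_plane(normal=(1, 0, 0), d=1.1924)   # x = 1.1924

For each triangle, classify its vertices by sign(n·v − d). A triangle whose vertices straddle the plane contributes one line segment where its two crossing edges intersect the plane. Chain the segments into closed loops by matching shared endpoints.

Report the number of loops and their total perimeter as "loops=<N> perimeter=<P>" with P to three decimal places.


Straddling triangles (24 of 80):
  (v2,v6,v7) [++-] → (1.1924, 1.1924, 0.315059)–(1.1924, 0.641995, 0.241)  len=0.5554
  (v2,v7,v3) [+-+] → (1.1924, 0.641995, 0.241)–(1.1924, 0.641995, 0.0590791)  len=0.1819
  (v3,v7,v8) [+--] → (1.1924, 0.641995, 0.0590791)–(1.1924, 0.641995, -0.241)  len=0.3001
  (v3,v8,v4) [+-+] → (1.1924, 0.641995, -0.241)–(1.1924, 0.843476, -0.268106)  len=0.2033
  (v4,v8,v9) [+-+] → (1.1924, 0.843476, -0.268106)–(1.1924, 1.1924, -0.315059)  len=0.3521
  (v5,v10,v6) [+-+] → (1.1924, 1.70605, 0)–(1.1924, 1.45683, 0.343036)  len=0.4240
  (v6,v10,v11) [+--] → (1.1924, 1.45683, 0.343036)–(1.1924, 1.42278, 0.3899)  len=0.0579
  (v6,v11,v7) [+--] → (1.1924, 1.42278, 0.3899)–(1.1924, 1.1924, 0.315059)  len=0.2422
  (v8,v13,v9) [--+] → (1.1924, 1.36768, -0.372003)–(1.1924, 1.1924, -0.315059)  len=0.1843
  (v9,v13,v14) [+--] → (1.1924, 1.36768, -0.372003)–(1.1924, 1.42278, -0.3899)  len=0.0579
  (v9,v14,v5) [+-+] → (1.1924, 1.42278, -0.3899)–(1.1924, 1.63991, -0.0910335)  len=0.3694
  (v5,v14,v10) [+--] → (1.1924, 1.63991, -0.0910335)–(1.1924, 1.70605, 0)  len=0.1125
  (v30,v35,v31) [-+-] → (1.1924, -1.70605, 0)–(1.1924, -1.63991, 0.0910335)  len=0.1125
  (v31,v35,v36) [-++] → (1.1924, -1.63991, 0.0910335)–(1.1924, -1.42278, 0.3899)  len=0.3694
  (v31,v36,v32) [-+-] → (1.1924, -1.42278, 0.3899)–(1.1924, -1.36768, 0.372003)  len=0.0579
  (v32,v36,v37) [-+-] → (1.1924, -1.36768, 0.372003)–(1.1924, -1.1924, 0.315059)  len=0.1843
  (v34,v38,v39) [--+] → (1.1924, -1.1924, -0.315059)–(1.1924, -1.42278, -0.3899)  len=0.2422
  (v34,v39,v30) [-+-] → (1.1924, -1.42278, -0.3899)–(1.1924, -1.45683, -0.343036)  len=0.0579
  (v30,v39,v35) [-++] → (1.1924, -1.45683, -0.343036)–(1.1924, -1.70605, 0)  len=0.4240
  (v36,v1,v37) [++-] → (1.1924, -0.843476, 0.268106)–(1.1924, -1.1924, 0.315059)  len=0.3521
  (v37,v1,v2) [-++] → (1.1924, -0.843476, 0.268106)–(1.1924, -0.641995, 0.241)  len=0.2033
  (v37,v2,v38) [-+-] → (1.1924, -0.641995, 0.241)–(1.1924, -0.641995, -0.0590791)  len=0.3001
  (v38,v2,v3) [-++] → (1.1924, -0.641995, -0.0590791)–(1.1924, -0.641995, -0.241)  len=0.1819
  (v38,v3,v39) [-++] → (1.1924, -0.641995, -0.241)–(1.1924, -1.1924, -0.315059)  len=0.5554

Chained into 2 loop(s):
  loop 1: 12 segments, perimeter = 3.0411
  loop 2: 12 segments, perimeter = 3.0411
Total perimeter = 6.082

loops=2 perimeter=6.082


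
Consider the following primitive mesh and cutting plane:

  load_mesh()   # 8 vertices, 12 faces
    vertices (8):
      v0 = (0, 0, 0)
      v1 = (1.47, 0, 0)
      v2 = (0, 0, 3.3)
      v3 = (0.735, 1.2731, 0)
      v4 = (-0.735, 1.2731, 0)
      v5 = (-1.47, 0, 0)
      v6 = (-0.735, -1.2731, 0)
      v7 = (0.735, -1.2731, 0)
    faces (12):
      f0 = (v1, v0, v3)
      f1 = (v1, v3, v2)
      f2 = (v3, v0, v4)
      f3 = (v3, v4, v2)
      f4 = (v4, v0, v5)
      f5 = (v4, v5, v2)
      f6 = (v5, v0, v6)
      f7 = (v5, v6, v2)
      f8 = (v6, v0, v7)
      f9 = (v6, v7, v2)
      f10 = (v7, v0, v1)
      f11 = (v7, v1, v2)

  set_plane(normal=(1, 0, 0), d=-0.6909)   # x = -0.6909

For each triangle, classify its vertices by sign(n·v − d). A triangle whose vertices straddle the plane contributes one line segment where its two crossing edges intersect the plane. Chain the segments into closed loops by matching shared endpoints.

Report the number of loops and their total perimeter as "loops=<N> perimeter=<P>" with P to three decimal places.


loops=1 perimeter=6.889

Straddling triangles (8 of 12):
  (v3,v0,v4) [++-] → (-0.6909, 1.19671, 0)–(-0.6909, 1.2731, 0)  len=0.0764
  (v3,v4,v2) [+-+] → (-0.6909, 1.2731, 0)–(-0.6909, 1.19671, 0.198)  len=0.2122
  (v4,v0,v5) [-+-] → (-0.6909, 1.19671, 0)–(-0.6909, 0, 0)  len=1.1967
  (v4,v5,v2) [--+] → (-0.6909, 0, 1.749)–(-0.6909, 1.19671, 0.198)  len=1.9590
  (v5,v0,v6) [-+-] → (-0.6909, 0, 0)–(-0.6909, -1.19671, 0)  len=1.1967
  (v5,v6,v2) [--+] → (-0.6909, -1.19671, 0.198)–(-0.6909, 0, 1.749)  len=1.9590
  (v6,v0,v7) [-++] → (-0.6909, -1.19671, 0)–(-0.6909, -1.2731, 0)  len=0.0764
  (v6,v7,v2) [-++] → (-0.6909, -1.2731, 0)–(-0.6909, -1.19671, 0.198)  len=0.2122

Chained into 1 loop(s):
  loop 1: 8 segments, perimeter = 6.8887
Total perimeter = 6.889


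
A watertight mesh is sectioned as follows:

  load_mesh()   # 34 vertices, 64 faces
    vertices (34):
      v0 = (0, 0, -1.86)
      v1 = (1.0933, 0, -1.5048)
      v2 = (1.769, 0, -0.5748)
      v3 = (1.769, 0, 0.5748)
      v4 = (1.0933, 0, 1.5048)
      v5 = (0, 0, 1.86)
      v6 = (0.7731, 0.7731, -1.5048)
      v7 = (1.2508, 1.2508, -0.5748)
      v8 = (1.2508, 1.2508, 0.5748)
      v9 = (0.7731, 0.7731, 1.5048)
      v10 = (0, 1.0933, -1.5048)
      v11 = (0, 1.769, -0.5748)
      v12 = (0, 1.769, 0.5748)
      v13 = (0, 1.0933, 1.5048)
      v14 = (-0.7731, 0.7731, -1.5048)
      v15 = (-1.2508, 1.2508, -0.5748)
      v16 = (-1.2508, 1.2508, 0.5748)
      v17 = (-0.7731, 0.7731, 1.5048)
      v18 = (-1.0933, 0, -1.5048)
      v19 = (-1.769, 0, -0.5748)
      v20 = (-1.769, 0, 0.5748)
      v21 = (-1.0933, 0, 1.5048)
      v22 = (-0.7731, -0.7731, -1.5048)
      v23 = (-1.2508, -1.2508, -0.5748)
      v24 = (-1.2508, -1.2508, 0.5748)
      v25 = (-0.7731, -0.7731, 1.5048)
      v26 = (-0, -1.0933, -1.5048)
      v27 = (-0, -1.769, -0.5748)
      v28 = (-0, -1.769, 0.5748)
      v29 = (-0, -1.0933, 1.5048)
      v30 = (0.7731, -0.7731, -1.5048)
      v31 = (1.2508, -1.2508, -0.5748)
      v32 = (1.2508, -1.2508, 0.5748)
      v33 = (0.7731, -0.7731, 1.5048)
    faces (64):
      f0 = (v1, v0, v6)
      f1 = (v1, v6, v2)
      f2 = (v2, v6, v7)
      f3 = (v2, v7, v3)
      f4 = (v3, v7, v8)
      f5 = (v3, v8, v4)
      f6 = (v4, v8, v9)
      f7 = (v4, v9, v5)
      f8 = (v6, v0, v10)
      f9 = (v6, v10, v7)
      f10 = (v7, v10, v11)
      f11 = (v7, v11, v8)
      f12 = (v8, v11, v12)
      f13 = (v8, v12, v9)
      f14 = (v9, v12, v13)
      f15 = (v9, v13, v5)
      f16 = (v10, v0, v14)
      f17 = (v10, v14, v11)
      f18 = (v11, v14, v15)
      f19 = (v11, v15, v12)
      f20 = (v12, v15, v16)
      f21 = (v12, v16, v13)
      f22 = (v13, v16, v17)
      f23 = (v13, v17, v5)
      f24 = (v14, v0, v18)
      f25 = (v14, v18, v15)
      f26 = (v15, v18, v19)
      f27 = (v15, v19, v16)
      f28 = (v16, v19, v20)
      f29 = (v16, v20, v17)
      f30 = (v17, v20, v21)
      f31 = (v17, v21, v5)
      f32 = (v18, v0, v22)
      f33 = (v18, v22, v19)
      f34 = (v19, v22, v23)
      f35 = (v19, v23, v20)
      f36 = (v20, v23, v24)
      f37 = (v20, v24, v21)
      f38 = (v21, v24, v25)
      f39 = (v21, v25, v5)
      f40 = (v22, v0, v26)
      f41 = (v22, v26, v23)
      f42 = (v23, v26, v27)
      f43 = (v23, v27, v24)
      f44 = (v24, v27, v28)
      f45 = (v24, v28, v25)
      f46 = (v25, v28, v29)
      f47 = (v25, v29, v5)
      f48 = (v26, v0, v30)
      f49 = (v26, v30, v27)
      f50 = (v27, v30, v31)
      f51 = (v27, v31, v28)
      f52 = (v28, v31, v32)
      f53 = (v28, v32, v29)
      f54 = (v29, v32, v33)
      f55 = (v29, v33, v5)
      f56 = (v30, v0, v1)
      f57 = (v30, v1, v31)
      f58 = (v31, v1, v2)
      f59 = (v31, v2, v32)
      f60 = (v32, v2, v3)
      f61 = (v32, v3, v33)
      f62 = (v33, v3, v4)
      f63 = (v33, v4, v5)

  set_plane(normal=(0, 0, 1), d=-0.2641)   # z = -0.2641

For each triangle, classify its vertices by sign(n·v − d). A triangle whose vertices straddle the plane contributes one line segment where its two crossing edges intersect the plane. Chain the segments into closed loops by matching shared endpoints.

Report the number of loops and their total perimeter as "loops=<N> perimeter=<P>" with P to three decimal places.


Straddling triangles (16 of 64):
  (v2,v7,v3) [--+] → (1.39085, 0.912749, -0.2641)–(1.769, 0, -0.2641)  len=0.9880
  (v3,v7,v8) [+-+] → (1.39085, 0.912749, -0.2641)–(1.2508, 1.2508, -0.2641)  len=0.3659
  (v7,v11,v8) [--+] → (0.338051, 1.62895, -0.2641)–(1.2508, 1.2508, -0.2641)  len=0.9880
  (v8,v11,v12) [+-+] → (0.338051, 1.62895, -0.2641)–(0, 1.769, -0.2641)  len=0.3659
  (v11,v15,v12) [--+] → (-0.912749, 1.39085, -0.2641)–(0, 1.769, -0.2641)  len=0.9880
  (v12,v15,v16) [+-+] → (-0.912749, 1.39085, -0.2641)–(-1.2508, 1.2508, -0.2641)  len=0.3659
  (v15,v19,v16) [--+] → (-1.62895, 0.338051, -0.2641)–(-1.2508, 1.2508, -0.2641)  len=0.9880
  (v16,v19,v20) [+-+] → (-1.62895, 0.338051, -0.2641)–(-1.769, 0, -0.2641)  len=0.3659
  (v19,v23,v20) [--+] → (-1.39085, -0.912749, -0.2641)–(-1.769, 0, -0.2641)  len=0.9880
  (v20,v23,v24) [+-+] → (-1.39085, -0.912749, -0.2641)–(-1.2508, -1.2508, -0.2641)  len=0.3659
  (v23,v27,v24) [--+] → (-0.338051, -1.62895, -0.2641)–(-1.2508, -1.2508, -0.2641)  len=0.9880
  (v24,v27,v28) [+-+] → (-0.338051, -1.62895, -0.2641)–(0, -1.769, -0.2641)  len=0.3659
  (v27,v31,v28) [--+] → (0.912749, -1.39085, -0.2641)–(0, -1.769, -0.2641)  len=0.9880
  (v28,v31,v32) [+-+] → (0.912749, -1.39085, -0.2641)–(1.2508, -1.2508, -0.2641)  len=0.3659
  (v31,v2,v32) [--+] → (1.62895, -0.338051, -0.2641)–(1.2508, -1.2508, -0.2641)  len=0.9880
  (v32,v2,v3) [+-+] → (1.62895, -0.338051, -0.2641)–(1.769, 0, -0.2641)  len=0.3659

Chained into 1 loop(s):
  loop 1: 16 segments, perimeter = 10.8312
Total perimeter = 10.831

loops=1 perimeter=10.831


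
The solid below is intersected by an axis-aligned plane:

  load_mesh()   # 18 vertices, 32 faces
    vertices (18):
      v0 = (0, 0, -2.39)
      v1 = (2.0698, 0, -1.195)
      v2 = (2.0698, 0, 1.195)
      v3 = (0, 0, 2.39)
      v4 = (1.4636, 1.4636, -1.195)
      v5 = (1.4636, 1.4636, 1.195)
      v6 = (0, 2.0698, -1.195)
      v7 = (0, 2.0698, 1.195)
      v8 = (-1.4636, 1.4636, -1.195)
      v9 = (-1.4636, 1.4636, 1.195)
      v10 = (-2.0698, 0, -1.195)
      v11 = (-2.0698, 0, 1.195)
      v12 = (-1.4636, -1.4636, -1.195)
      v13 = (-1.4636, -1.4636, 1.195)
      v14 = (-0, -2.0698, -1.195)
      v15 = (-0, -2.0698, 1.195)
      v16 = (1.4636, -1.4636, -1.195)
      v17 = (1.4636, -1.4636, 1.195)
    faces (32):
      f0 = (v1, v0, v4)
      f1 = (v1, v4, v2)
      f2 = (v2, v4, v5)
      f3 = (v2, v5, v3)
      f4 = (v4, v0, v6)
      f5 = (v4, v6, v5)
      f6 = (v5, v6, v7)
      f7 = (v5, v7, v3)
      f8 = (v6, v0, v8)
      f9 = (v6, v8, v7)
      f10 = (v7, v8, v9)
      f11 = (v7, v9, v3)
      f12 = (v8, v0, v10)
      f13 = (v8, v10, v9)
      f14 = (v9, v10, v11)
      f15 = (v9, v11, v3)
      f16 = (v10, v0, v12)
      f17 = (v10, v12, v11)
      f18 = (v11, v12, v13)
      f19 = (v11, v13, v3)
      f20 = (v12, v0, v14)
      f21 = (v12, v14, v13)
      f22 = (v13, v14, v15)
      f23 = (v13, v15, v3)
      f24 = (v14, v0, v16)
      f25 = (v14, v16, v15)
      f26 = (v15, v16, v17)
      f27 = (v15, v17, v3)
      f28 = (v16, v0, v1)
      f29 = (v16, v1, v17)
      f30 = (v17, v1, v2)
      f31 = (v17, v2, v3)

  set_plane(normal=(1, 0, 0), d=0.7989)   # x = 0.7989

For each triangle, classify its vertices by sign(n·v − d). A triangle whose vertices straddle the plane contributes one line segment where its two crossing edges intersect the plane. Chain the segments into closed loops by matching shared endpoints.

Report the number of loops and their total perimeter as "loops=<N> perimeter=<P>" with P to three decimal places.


loops=1 perimeter=12.407

Straddling triangles (12 of 32):
  (v1,v0,v4) [+-+] → (0.7989, 0, -1.92875)–(0.7989, 0.7989, -1.73771)  len=0.8214
  (v2,v5,v3) [++-] → (0.7989, 0.7989, 1.73771)–(0.7989, 0, 1.92875)  len=0.8214
  (v4,v0,v6) [+--] → (0.7989, 0.7989, -1.73771)–(0.7989, 1.73891, -1.195)  len=1.0854
  (v4,v6,v5) [+-+] → (0.7989, 1.73891, -1.195)–(0.7989, 1.73891, 0.109572)  len=1.3046
  (v5,v6,v7) [+--] → (0.7989, 1.73891, 0.109572)–(0.7989, 1.73891, 1.195)  len=1.0854
  (v5,v7,v3) [+--] → (0.7989, 1.73891, 1.195)–(0.7989, 0.7989, 1.73771)  len=1.0854
  (v14,v0,v16) [--+] → (0.7989, -0.7989, -1.73771)–(0.7989, -1.73891, -1.195)  len=1.0854
  (v14,v16,v15) [-+-] → (0.7989, -1.73891, -1.195)–(0.7989, -1.73891, -0.109572)  len=1.0854
  (v15,v16,v17) [-++] → (0.7989, -1.73891, -0.109572)–(0.7989, -1.73891, 1.195)  len=1.3046
  (v15,v17,v3) [-+-] → (0.7989, -1.73891, 1.195)–(0.7989, -0.7989, 1.73771)  len=1.0854
  (v16,v0,v1) [+-+] → (0.7989, -0.7989, -1.73771)–(0.7989, 0, -1.92875)  len=0.8214
  (v17,v2,v3) [++-] → (0.7989, 0, 1.92875)–(0.7989, -0.7989, 1.73771)  len=0.8214

Chained into 1 loop(s):
  loop 1: 12 segments, perimeter = 12.4074
Total perimeter = 12.407


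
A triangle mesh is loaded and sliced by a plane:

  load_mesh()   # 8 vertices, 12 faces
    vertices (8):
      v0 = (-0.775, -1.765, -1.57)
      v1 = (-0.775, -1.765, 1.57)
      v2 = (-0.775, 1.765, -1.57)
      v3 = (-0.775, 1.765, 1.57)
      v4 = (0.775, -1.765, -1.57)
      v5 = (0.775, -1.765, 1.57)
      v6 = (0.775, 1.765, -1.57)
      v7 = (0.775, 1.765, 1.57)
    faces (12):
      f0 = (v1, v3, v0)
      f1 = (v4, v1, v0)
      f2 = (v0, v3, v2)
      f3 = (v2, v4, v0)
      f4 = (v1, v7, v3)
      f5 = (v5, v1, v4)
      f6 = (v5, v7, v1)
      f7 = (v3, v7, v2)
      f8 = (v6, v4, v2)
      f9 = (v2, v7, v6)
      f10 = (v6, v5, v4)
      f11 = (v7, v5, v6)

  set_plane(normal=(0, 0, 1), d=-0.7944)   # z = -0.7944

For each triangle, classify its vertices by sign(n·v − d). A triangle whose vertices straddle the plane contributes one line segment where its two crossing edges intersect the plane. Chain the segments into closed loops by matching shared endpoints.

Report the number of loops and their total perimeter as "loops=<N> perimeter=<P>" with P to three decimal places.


Straddling triangles (8 of 12):
  (v1,v3,v0) [++-] → (-0.775, -0.893068, -0.7944)–(-0.775, -1.765, -0.7944)  len=0.8719
  (v4,v1,v0) [-+-] → (0.39214, -1.765, -0.7944)–(-0.775, -1.765, -0.7944)  len=1.1671
  (v0,v3,v2) [-+-] → (-0.775, -0.893068, -0.7944)–(-0.775, 1.765, -0.7944)  len=2.6581
  (v5,v1,v4) [++-] → (0.39214, -1.765, -0.7944)–(0.775, -1.765, -0.7944)  len=0.3829
  (v3,v7,v2) [++-] → (-0.39214, 1.765, -0.7944)–(-0.775, 1.765, -0.7944)  len=0.3829
  (v2,v7,v6) [-+-] → (-0.39214, 1.765, -0.7944)–(0.775, 1.765, -0.7944)  len=1.1671
  (v6,v5,v4) [-+-] → (0.775, 0.893068, -0.7944)–(0.775, -1.765, -0.7944)  len=2.6581
  (v7,v5,v6) [++-] → (0.775, 0.893068, -0.7944)–(0.775, 1.765, -0.7944)  len=0.8719

Chained into 1 loop(s):
  loop 1: 8 segments, perimeter = 10.1600
Total perimeter = 10.160

loops=1 perimeter=10.160


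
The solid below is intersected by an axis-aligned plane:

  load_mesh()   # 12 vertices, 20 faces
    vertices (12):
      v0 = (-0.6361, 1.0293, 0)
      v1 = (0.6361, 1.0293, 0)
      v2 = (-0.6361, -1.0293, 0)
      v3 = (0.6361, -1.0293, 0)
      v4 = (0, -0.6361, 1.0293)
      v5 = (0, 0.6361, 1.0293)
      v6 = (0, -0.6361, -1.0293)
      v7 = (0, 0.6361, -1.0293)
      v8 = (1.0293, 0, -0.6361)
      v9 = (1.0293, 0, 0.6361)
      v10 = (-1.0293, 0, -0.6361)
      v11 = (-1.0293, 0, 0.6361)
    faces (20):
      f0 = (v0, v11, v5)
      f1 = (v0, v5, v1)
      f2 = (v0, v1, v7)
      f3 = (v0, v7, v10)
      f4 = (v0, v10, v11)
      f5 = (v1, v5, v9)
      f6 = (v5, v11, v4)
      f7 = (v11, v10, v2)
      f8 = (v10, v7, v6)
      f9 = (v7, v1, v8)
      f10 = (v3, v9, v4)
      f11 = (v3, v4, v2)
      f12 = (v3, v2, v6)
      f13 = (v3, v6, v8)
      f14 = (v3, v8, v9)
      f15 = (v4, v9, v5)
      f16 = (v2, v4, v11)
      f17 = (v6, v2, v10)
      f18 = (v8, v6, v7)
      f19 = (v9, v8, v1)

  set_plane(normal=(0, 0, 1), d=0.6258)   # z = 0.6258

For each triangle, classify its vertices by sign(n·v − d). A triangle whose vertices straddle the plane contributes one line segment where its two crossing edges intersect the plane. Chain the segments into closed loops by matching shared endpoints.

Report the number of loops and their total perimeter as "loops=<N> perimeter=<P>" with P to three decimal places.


loops=1 perimeter=5.445

Straddling triangles (10 of 20):
  (v0,v11,v5) [-++] → (-1.02293, 0.0166669, 0.6258)–(-0.24936, 0.79024, 0.6258)  len=1.0940
  (v0,v5,v1) [-+-] → (-0.24936, 0.79024, 0.6258)–(0.24936, 0.79024, 0.6258)  len=0.4987
  (v0,v10,v11) [--+] → (-1.0293, 0, 0.6258)–(-1.02293, 0.0166669, 0.6258)  len=0.0178
  (v1,v5,v9) [-++] → (0.24936, 0.79024, 0.6258)–(1.02293, 0.0166669, 0.6258)  len=1.0940
  (v11,v10,v2) [+--] → (-1.0293, 0, 0.6258)–(-1.02293, -0.0166669, 0.6258)  len=0.0178
  (v3,v9,v4) [-++] → (1.02293, -0.0166669, 0.6258)–(0.24936, -0.79024, 0.6258)  len=1.0940
  (v3,v4,v2) [-+-] → (0.24936, -0.79024, 0.6258)–(-0.24936, -0.79024, 0.6258)  len=0.4987
  (v3,v8,v9) [--+] → (1.0293, 0, 0.6258)–(1.02293, -0.0166669, 0.6258)  len=0.0178
  (v2,v4,v11) [-++] → (-0.24936, -0.79024, 0.6258)–(-1.02293, -0.0166669, 0.6258)  len=1.0940
  (v9,v8,v1) [+--] → (1.0293, 0, 0.6258)–(1.02293, 0.0166669, 0.6258)  len=0.0178

Chained into 1 loop(s):
  loop 1: 10 segments, perimeter = 5.4448
Total perimeter = 5.445


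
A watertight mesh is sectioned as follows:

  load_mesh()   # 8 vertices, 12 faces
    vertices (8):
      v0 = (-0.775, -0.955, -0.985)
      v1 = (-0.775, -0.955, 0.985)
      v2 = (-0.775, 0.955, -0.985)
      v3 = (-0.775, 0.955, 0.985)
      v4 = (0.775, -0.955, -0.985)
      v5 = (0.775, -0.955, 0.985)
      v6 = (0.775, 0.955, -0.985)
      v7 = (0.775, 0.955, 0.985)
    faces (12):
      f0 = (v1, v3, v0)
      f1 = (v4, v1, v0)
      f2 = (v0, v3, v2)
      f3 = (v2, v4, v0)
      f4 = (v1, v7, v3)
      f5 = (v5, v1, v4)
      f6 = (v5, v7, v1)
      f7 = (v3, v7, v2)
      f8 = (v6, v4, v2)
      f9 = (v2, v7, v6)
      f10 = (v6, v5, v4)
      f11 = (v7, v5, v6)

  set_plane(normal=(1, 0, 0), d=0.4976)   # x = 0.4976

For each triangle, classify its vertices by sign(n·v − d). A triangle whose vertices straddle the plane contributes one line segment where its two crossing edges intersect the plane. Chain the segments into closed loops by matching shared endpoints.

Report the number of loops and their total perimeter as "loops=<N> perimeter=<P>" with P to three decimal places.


Straddling triangles (8 of 12):
  (v4,v1,v0) [+--] → (0.4976, -0.955, -0.632434)–(0.4976, -0.955, -0.985)  len=0.3526
  (v2,v4,v0) [-+-] → (0.4976, -0.613172, -0.985)–(0.4976, -0.955, -0.985)  len=0.3418
  (v1,v7,v3) [-+-] → (0.4976, 0.613172, 0.985)–(0.4976, 0.955, 0.985)  len=0.3418
  (v5,v1,v4) [+-+] → (0.4976, -0.955, 0.985)–(0.4976, -0.955, -0.632434)  len=1.6174
  (v5,v7,v1) [++-] → (0.4976, 0.613172, 0.985)–(0.4976, -0.955, 0.985)  len=1.5682
  (v3,v7,v2) [-+-] → (0.4976, 0.955, 0.985)–(0.4976, 0.955, 0.632434)  len=0.3526
  (v6,v4,v2) [++-] → (0.4976, -0.613172, -0.985)–(0.4976, 0.955, -0.985)  len=1.5682
  (v2,v7,v6) [-++] → (0.4976, 0.955, 0.632434)–(0.4976, 0.955, -0.985)  len=1.6174

Chained into 1 loop(s):
  loop 1: 8 segments, perimeter = 7.7600
Total perimeter = 7.760

loops=1 perimeter=7.760


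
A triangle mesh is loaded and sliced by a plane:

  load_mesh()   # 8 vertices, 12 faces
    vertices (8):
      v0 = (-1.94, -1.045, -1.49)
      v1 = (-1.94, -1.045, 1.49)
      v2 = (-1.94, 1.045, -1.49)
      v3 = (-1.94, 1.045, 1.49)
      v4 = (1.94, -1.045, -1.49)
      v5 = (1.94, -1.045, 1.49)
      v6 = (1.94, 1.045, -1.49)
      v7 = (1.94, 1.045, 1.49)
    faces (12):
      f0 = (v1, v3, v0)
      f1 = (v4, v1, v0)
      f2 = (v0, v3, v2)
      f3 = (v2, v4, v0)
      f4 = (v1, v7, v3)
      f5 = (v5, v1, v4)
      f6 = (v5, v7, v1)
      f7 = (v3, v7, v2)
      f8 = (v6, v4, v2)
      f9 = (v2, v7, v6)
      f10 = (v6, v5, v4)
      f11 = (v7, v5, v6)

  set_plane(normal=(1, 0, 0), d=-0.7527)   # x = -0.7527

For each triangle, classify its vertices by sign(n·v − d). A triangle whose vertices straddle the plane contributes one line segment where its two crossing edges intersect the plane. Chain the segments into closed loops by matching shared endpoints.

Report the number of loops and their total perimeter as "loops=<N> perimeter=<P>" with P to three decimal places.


Straddling triangles (8 of 12):
  (v4,v1,v0) [+--] → (-0.7527, -1.045, 0.578105)–(-0.7527, -1.045, -1.49)  len=2.0681
  (v2,v4,v0) [-+-] → (-0.7527, 0.405449, -1.49)–(-0.7527, -1.045, -1.49)  len=1.4504
  (v1,v7,v3) [-+-] → (-0.7527, -0.405449, 1.49)–(-0.7527, 1.045, 1.49)  len=1.4504
  (v5,v1,v4) [+-+] → (-0.7527, -1.045, 1.49)–(-0.7527, -1.045, 0.578105)  len=0.9119
  (v5,v7,v1) [++-] → (-0.7527, -0.405449, 1.49)–(-0.7527, -1.045, 1.49)  len=0.6396
  (v3,v7,v2) [-+-] → (-0.7527, 1.045, 1.49)–(-0.7527, 1.045, -0.578105)  len=2.0681
  (v6,v4,v2) [++-] → (-0.7527, 0.405449, -1.49)–(-0.7527, 1.045, -1.49)  len=0.6396
  (v2,v7,v6) [-++] → (-0.7527, 1.045, -0.578105)–(-0.7527, 1.045, -1.49)  len=0.9119

Chained into 1 loop(s):
  loop 1: 8 segments, perimeter = 10.1400
Total perimeter = 10.140

loops=1 perimeter=10.140


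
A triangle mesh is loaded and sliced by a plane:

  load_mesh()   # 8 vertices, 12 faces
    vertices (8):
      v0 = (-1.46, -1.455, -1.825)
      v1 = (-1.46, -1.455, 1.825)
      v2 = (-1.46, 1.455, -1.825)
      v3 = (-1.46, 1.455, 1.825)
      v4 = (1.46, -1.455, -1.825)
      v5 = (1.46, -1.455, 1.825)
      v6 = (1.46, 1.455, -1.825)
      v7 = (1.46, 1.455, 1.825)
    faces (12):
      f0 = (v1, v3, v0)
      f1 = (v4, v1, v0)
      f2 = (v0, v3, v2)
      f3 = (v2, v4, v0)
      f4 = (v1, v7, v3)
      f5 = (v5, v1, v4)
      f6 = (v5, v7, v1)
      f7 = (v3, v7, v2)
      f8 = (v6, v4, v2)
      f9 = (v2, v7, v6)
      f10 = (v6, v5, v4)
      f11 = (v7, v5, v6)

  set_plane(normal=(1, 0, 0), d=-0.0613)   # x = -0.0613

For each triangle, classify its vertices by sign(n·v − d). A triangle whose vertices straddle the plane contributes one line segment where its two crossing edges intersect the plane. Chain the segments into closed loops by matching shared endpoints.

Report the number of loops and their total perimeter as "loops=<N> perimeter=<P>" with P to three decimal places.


loops=1 perimeter=13.120

Straddling triangles (8 of 12):
  (v4,v1,v0) [+--] → (-0.0613, -1.455, 0.076625)–(-0.0613, -1.455, -1.825)  len=1.9016
  (v2,v4,v0) [-+-] → (-0.0613, 0.0610901, -1.825)–(-0.0613, -1.455, -1.825)  len=1.5161
  (v1,v7,v3) [-+-] → (-0.0613, -0.0610901, 1.825)–(-0.0613, 1.455, 1.825)  len=1.5161
  (v5,v1,v4) [+-+] → (-0.0613, -1.455, 1.825)–(-0.0613, -1.455, 0.076625)  len=1.7484
  (v5,v7,v1) [++-] → (-0.0613, -0.0610901, 1.825)–(-0.0613, -1.455, 1.825)  len=1.3939
  (v3,v7,v2) [-+-] → (-0.0613, 1.455, 1.825)–(-0.0613, 1.455, -0.076625)  len=1.9016
  (v6,v4,v2) [++-] → (-0.0613, 0.0610901, -1.825)–(-0.0613, 1.455, -1.825)  len=1.3939
  (v2,v7,v6) [-++] → (-0.0613, 1.455, -0.076625)–(-0.0613, 1.455, -1.825)  len=1.7484

Chained into 1 loop(s):
  loop 1: 8 segments, perimeter = 13.1200
Total perimeter = 13.120


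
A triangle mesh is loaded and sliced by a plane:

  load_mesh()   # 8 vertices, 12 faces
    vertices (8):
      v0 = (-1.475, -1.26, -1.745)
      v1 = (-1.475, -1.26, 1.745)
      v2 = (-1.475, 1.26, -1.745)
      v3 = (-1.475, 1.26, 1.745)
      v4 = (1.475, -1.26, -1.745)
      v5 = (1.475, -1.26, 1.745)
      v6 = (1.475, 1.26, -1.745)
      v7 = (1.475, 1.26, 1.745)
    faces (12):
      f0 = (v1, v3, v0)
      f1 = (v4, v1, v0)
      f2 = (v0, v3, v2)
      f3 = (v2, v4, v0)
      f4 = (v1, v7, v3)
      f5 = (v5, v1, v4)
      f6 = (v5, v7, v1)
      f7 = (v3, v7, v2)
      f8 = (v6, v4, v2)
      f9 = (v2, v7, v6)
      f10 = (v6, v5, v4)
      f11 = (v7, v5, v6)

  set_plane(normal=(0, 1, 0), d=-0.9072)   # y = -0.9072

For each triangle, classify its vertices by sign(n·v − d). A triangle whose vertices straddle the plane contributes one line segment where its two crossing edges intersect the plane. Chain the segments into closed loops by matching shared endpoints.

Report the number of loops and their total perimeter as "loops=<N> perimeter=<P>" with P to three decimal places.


Straddling triangles (8 of 12):
  (v1,v3,v0) [-+-] → (-1.475, -0.9072, 1.745)–(-1.475, -0.9072, -1.2564)  len=3.0014
  (v0,v3,v2) [-++] → (-1.475, -0.9072, -1.2564)–(-1.475, -0.9072, -1.745)  len=0.4886
  (v2,v4,v0) [+--] → (1.062, -0.9072, -1.745)–(-1.475, -0.9072, -1.745)  len=2.5370
  (v1,v7,v3) [-++] → (-1.062, -0.9072, 1.745)–(-1.475, -0.9072, 1.745)  len=0.4130
  (v5,v7,v1) [-+-] → (1.475, -0.9072, 1.745)–(-1.062, -0.9072, 1.745)  len=2.5370
  (v6,v4,v2) [+-+] → (1.475, -0.9072, -1.745)–(1.062, -0.9072, -1.745)  len=0.4130
  (v6,v5,v4) [+--] → (1.475, -0.9072, 1.2564)–(1.475, -0.9072, -1.745)  len=3.0014
  (v7,v5,v6) [+-+] → (1.475, -0.9072, 1.745)–(1.475, -0.9072, 1.2564)  len=0.4886

Chained into 1 loop(s):
  loop 1: 8 segments, perimeter = 12.8800
Total perimeter = 12.880

loops=1 perimeter=12.880


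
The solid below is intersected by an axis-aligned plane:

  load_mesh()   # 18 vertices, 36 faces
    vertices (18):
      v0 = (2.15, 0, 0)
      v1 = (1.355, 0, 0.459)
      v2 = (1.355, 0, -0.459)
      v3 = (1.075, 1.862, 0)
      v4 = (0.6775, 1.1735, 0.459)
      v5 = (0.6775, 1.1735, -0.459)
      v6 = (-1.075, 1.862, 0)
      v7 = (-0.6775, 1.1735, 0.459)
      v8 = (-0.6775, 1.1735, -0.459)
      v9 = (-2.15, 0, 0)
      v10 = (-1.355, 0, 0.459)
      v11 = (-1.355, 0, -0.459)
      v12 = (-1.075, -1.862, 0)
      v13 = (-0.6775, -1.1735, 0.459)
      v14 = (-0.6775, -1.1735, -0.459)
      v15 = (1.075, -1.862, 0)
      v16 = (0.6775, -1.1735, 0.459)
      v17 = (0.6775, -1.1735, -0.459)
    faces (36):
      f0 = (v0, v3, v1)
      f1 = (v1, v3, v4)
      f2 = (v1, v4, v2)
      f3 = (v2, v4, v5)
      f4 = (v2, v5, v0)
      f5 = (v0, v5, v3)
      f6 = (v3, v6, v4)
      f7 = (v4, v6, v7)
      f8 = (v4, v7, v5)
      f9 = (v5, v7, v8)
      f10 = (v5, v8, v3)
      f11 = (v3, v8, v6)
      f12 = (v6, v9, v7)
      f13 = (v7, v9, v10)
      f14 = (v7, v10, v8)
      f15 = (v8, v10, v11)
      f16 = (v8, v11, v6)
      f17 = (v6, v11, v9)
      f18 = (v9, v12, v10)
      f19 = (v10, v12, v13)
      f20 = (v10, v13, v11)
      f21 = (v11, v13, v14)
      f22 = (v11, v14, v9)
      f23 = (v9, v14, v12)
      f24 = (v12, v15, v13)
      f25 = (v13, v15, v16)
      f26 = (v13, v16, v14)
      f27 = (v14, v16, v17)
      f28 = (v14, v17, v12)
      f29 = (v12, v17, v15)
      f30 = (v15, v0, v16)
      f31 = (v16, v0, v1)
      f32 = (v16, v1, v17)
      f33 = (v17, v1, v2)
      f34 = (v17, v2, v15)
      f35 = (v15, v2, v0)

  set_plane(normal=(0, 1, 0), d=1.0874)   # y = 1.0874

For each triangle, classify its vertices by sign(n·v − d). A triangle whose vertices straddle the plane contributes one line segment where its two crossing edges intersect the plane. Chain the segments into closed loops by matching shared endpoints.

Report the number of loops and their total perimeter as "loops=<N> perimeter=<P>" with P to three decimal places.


loops=2 perimeter=5.508

Straddling triangles (12 of 36):
  (v0,v3,v1) [-+-] → (1.5222, 1.0874, 0)–(1.19148, 1.0874, 0.190946)  len=0.3819
  (v1,v3,v4) [-++] → (1.19148, 1.0874, 0.190946)–(0.727208, 1.0874, 0.459)  len=0.5361
  (v1,v4,v2) [-+-] → (0.727208, 1.0874, 0.459)–(0.727208, 1.0874, 0.391646)  len=0.0674
  (v2,v4,v5) [-++] → (0.727208, 1.0874, 0.391646)–(0.727208, 1.0874, -0.459)  len=0.8506
  (v2,v5,v0) [-+-] → (0.727208, 1.0874, -0.459)–(0.785538, 1.0874, -0.425323)  len=0.0674
  (v0,v5,v3) [-++] → (0.785538, 1.0874, -0.425323)–(1.5222, 1.0874, 0)  len=0.8506
  (v6,v9,v7) [+-+] → (-1.5222, 1.0874, 0)–(-0.785538, 1.0874, 0.425323)  len=0.8506
  (v7,v9,v10) [+--] → (-0.785538, 1.0874, 0.425323)–(-0.727208, 1.0874, 0.459)  len=0.0674
  (v7,v10,v8) [+-+] → (-0.727208, 1.0874, 0.459)–(-0.727208, 1.0874, -0.391646)  len=0.8506
  (v8,v10,v11) [+--] → (-0.727208, 1.0874, -0.391646)–(-0.727208, 1.0874, -0.459)  len=0.0674
  (v8,v11,v6) [+-+] → (-0.727208, 1.0874, -0.459)–(-1.19148, 1.0874, -0.190946)  len=0.5361
  (v6,v11,v9) [+--] → (-1.19148, 1.0874, -0.190946)–(-1.5222, 1.0874, 0)  len=0.3819

Chained into 2 loop(s):
  loop 1: 6 segments, perimeter = 2.7540
  loop 2: 6 segments, perimeter = 2.7540
Total perimeter = 5.508
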